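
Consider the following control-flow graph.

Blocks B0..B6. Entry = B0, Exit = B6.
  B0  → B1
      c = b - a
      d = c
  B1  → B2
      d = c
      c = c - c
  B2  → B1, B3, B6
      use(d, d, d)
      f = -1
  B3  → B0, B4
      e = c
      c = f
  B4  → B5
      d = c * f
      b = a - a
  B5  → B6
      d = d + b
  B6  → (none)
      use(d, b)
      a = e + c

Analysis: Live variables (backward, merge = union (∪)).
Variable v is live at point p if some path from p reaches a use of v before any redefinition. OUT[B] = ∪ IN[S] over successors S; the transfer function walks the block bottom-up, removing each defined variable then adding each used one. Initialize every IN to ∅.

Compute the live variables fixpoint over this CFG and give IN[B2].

Answer: {a, b, c, d, e}

Derivation:
Fixpoint table:
  B0: | IN={a, b, e} | OUT={a, b, c, e}
  B1: | IN={a, b, c, e} | OUT={a, b, c, d, e}
  B2: | IN={a, b, c, d, e} | OUT={a, b, c, d, e, f}
  B3: | IN={a, b, c, f} | OUT={a, b, c, e, f}
  B4: | IN={a, c, e, f} | OUT={b, c, d, e}
  B5: | IN={b, c, d, e} | OUT={b, c, d, e}
  B6: | IN={b, c, d, e} | OUT={}

Merge at B2: OUT[B2] = IN[B1] ⊔ IN[B3] ⊔ IN[B6] = {a, b, c, d, e, f}
Applying B2's transfer function to that OUT value gives IN[B2] (row B2 above).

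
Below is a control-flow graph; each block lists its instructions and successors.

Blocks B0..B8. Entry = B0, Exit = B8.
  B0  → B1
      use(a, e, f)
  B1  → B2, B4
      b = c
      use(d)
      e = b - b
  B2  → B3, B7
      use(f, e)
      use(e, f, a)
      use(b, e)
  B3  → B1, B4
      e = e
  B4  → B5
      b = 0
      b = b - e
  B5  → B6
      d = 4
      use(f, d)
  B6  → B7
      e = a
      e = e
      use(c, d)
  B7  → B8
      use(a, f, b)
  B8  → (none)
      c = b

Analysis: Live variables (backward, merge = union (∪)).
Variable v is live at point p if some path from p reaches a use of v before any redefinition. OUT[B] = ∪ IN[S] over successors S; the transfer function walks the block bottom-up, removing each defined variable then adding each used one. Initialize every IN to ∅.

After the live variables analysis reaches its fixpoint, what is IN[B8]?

Answer: {b}

Derivation:
Converged values:
  B0:  IN={a, c, d, e, f}  OUT={a, c, d, f}
  B1:  IN={a, c, d, f}  OUT={a, b, c, d, e, f}
  B2:  IN={a, b, c, d, e, f}  OUT={a, b, c, d, e, f}
  B3:  IN={a, c, d, e, f}  OUT={a, c, d, e, f}
  B4:  IN={a, c, e, f}  OUT={a, b, c, f}
  B5:  IN={a, b, c, f}  OUT={a, b, c, d, f}
  B6:  IN={a, b, c, d, f}  OUT={a, b, f}
  B7:  IN={a, b, f}  OUT={b}
  B8:  IN={b}  OUT={}

B8 is the boundary node: OUT[B8] = {}
Applying B8's transfer function to that OUT value gives IN[B8] (row B8 above).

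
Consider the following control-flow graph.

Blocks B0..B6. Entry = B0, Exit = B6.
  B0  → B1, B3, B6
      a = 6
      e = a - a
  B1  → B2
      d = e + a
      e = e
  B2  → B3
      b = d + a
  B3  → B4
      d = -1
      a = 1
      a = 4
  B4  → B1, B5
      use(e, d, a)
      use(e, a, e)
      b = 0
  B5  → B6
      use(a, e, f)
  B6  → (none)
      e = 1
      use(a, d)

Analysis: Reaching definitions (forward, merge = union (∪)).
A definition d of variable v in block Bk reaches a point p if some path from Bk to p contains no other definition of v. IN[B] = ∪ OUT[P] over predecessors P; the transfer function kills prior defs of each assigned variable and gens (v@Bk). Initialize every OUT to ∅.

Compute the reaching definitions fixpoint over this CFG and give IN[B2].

Answer: {a@B0, a@B3, b@B4, d@B1, e@B1}

Derivation:
Fixpoint table:
  B0:  IN={}  OUT={a@B0, e@B0}
  B1:  IN={a@B0, a@B3, b@B4, d@B3, e@B0, e@B1}  OUT={a@B0, a@B3, b@B4, d@B1, e@B1}
  B2:  IN={a@B0, a@B3, b@B4, d@B1, e@B1}  OUT={a@B0, a@B3, b@B2, d@B1, e@B1}
  B3:  IN={a@B0, a@B3, b@B2, d@B1, e@B0, e@B1}  OUT={a@B3, b@B2, d@B3, e@B0, e@B1}
  B4:  IN={a@B3, b@B2, d@B3, e@B0, e@B1}  OUT={a@B3, b@B4, d@B3, e@B0, e@B1}
  B5:  IN={a@B3, b@B4, d@B3, e@B0, e@B1}  OUT={a@B3, b@B4, d@B3, e@B0, e@B1}
  B6:  IN={a@B0, a@B3, b@B4, d@B3, e@B0, e@B1}  OUT={a@B0, a@B3, b@B4, d@B3, e@B6}

Merge at B2: IN[B2] = OUT[B1] = {a@B0, a@B3, b@B4, d@B1, e@B1}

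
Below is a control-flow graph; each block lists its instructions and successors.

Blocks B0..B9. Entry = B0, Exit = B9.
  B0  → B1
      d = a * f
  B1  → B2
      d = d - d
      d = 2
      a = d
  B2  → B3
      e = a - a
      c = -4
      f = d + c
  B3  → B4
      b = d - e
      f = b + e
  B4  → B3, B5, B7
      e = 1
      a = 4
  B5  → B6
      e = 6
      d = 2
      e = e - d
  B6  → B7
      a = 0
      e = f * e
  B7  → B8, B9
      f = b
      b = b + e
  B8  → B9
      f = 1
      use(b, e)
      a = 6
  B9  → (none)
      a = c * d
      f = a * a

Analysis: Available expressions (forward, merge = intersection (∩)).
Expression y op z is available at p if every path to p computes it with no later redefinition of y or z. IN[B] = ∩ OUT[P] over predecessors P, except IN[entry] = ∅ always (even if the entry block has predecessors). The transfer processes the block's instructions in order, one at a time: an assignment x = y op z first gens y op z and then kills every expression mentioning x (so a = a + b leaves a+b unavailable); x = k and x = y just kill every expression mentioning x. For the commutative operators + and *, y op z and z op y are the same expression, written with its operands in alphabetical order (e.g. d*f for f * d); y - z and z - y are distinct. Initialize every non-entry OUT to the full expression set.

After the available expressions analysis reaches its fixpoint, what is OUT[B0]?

Converged values:
  B0: | IN={} | OUT={a*f}
  B1: | IN={a*f} | OUT={}
  B2: | IN={} | OUT={a-a, c+d}
  B3: | IN={c+d} | OUT={b+e, c+d, d-e}
  B4: | IN={b+e, c+d, d-e} | OUT={c+d}
  B5: | IN={c+d} | OUT={}
  B6: | IN={} | OUT={}
  B7: | IN={} | OUT={}
  B8: | IN={} | OUT={}
  B9: | IN={} | OUT={a*a, c*d}

B0 is the boundary node: IN[B0] = {}
Applying B0's transfer function to that IN value gives OUT[B0] (row B0 above).

Answer: {a*f}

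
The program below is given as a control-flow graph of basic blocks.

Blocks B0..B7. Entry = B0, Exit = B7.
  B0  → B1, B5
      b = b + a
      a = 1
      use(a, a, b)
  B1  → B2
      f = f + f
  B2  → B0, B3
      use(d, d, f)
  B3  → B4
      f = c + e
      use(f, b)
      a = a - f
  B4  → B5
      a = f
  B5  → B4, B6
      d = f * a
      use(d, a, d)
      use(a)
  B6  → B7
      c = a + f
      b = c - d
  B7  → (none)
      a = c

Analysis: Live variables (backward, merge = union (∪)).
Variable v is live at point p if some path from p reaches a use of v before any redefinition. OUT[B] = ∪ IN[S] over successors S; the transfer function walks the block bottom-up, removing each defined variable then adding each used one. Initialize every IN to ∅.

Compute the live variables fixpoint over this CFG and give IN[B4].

Converged values:
  B0:   IN={a, b, c, d, e, f}   OUT={a, b, c, d, e, f}
  B1:   IN={a, b, c, d, e, f}   OUT={a, b, c, d, e, f}
  B2:   IN={a, b, c, d, e, f}   OUT={a, b, c, d, e, f}
  B3:   IN={a, b, c, e}   OUT={f}
  B4:   IN={f}   OUT={a, f}
  B5:   IN={a, f}   OUT={a, d, f}
  B6:   IN={a, d, f}   OUT={c}
  B7:   IN={c}   OUT={}

Merge at B4: OUT[B4] = IN[B5] = {a, f}
Applying B4's transfer function to that OUT value gives IN[B4] (row B4 above).

Answer: {f}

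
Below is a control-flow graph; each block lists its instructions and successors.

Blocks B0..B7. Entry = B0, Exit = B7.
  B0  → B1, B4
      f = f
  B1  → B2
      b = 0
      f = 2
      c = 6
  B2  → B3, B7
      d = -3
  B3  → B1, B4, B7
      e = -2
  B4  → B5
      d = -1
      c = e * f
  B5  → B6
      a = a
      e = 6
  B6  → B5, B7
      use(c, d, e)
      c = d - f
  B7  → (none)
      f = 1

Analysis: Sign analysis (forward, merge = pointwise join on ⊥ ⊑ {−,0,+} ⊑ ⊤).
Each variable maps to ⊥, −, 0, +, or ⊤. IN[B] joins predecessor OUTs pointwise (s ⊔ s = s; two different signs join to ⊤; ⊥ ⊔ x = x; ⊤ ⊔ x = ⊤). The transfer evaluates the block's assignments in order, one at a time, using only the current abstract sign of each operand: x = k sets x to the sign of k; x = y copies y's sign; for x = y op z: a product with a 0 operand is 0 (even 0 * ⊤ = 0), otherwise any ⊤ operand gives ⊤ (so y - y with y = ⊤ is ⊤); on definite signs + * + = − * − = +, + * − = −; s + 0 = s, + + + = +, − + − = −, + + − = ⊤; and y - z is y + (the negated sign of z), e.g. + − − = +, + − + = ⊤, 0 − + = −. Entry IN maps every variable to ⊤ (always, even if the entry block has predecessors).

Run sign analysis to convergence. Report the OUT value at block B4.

Answer: {a: ⊤, b: ⊤, c: ⊤, d: -, e: ⊤, f: ⊤}

Derivation:
Converged values:
  B0: | IN=(all ⊤) | OUT=(all ⊤)
  B1: | IN=(all ⊤) | OUT={b:0, c:+, f:+; rest ⊤}
  B2: | IN={b:0, c:+, f:+; rest ⊤} | OUT={b:0, c:+, d:-, f:+; rest ⊤}
  B3: | IN={b:0, c:+, d:-, f:+; rest ⊤} | OUT={b:0, c:+, d:-, e:-, f:+; rest ⊤}
  B4: | IN=(all ⊤) | OUT={d:-; rest ⊤}
  B5: | IN={d:-; rest ⊤} | OUT={d:-, e:+; rest ⊤}
  B6: | IN={d:-, e:+; rest ⊤} | OUT={d:-, e:+; rest ⊤}
  B7: | IN={d:-; rest ⊤} | OUT={d:-, f:+; rest ⊤}

Merge at B4: IN[B4] = OUT[B0] ⊔ OUT[B3] = {a: ⊤, b: ⊤, c: ⊤, d: ⊤, e: ⊤, f: ⊤}
Applying B4's transfer function to that IN value gives OUT[B4] (row B4 above).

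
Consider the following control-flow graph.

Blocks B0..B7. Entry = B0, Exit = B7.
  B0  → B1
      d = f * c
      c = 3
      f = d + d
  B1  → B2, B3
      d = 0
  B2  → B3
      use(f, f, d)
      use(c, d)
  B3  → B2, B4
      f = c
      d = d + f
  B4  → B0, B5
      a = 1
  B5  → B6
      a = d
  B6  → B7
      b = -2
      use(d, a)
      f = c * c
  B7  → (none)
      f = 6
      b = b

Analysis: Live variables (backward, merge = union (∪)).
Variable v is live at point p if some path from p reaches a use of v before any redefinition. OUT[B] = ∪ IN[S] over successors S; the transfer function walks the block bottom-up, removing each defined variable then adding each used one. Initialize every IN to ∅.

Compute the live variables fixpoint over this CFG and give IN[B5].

Fixpoint table:
  B0:   IN={c, f}   OUT={c, f}
  B1:   IN={c, f}   OUT={c, d, f}
  B2:   IN={c, d, f}   OUT={c, d}
  B3:   IN={c, d}   OUT={c, d, f}
  B4:   IN={c, d, f}   OUT={c, d, f}
  B5:   IN={c, d}   OUT={a, c, d}
  B6:   IN={a, c, d}   OUT={b}
  B7:   IN={b}   OUT={}

Merge at B5: OUT[B5] = IN[B6] = {a, c, d}
Applying B5's transfer function to that OUT value gives IN[B5] (row B5 above).

Answer: {c, d}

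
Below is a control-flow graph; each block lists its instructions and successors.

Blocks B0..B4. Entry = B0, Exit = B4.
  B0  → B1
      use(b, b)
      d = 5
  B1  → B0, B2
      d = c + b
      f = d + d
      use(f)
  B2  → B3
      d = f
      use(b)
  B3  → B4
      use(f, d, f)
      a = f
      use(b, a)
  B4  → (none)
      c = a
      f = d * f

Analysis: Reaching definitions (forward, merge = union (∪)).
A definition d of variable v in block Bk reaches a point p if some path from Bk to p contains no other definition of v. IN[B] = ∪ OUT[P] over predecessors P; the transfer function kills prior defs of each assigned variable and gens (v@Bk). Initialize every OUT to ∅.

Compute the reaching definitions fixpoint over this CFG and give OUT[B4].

Per-block solution:
  B0: | IN={d@B1, f@B1} | OUT={d@B0, f@B1}
  B1: | IN={d@B0, f@B1} | OUT={d@B1, f@B1}
  B2: | IN={d@B1, f@B1} | OUT={d@B2, f@B1}
  B3: | IN={d@B2, f@B1} | OUT={a@B3, d@B2, f@B1}
  B4: | IN={a@B3, d@B2, f@B1} | OUT={a@B3, c@B4, d@B2, f@B4}

Merge at B4: IN[B4] = OUT[B3] = {a@B3, d@B2, f@B1}
Applying B4's transfer function to that IN value gives OUT[B4] (row B4 above).

Answer: {a@B3, c@B4, d@B2, f@B4}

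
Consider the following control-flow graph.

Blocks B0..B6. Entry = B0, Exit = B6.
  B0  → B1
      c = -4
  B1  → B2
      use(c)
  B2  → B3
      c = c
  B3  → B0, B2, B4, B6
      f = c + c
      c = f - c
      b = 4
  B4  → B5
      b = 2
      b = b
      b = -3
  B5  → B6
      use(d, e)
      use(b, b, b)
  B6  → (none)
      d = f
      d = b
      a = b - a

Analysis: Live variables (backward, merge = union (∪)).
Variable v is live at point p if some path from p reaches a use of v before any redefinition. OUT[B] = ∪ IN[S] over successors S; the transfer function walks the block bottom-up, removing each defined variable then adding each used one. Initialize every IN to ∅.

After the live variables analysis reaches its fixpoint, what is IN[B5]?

Converged values:
  B0:  IN={a, d, e}  OUT={a, c, d, e}
  B1:  IN={a, c, d, e}  OUT={a, c, d, e}
  B2:  IN={a, c, d, e}  OUT={a, c, d, e}
  B3:  IN={a, c, d, e}  OUT={a, b, c, d, e, f}
  B4:  IN={a, d, e, f}  OUT={a, b, d, e, f}
  B5:  IN={a, b, d, e, f}  OUT={a, b, f}
  B6:  IN={a, b, f}  OUT={}

Merge at B5: OUT[B5] = IN[B6] = {a, b, f}
Applying B5's transfer function to that OUT value gives IN[B5] (row B5 above).

Answer: {a, b, d, e, f}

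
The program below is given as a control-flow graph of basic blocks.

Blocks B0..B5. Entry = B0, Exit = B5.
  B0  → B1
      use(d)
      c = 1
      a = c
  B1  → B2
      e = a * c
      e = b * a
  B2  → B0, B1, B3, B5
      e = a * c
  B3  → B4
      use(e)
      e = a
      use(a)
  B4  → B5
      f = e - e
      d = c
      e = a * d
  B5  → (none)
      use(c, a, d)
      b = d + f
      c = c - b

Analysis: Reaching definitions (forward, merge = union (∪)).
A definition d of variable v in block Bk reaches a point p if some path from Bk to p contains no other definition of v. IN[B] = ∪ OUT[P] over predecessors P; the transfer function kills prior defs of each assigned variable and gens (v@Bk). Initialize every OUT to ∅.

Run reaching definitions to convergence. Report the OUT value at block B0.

Answer: {a@B0, c@B0, e@B2}

Trace:
Converged values:
  B0:  IN={a@B0, c@B0, e@B2}  OUT={a@B0, c@B0, e@B2}
  B1:  IN={a@B0, c@B0, e@B2}  OUT={a@B0, c@B0, e@B1}
  B2:  IN={a@B0, c@B0, e@B1}  OUT={a@B0, c@B0, e@B2}
  B3:  IN={a@B0, c@B0, e@B2}  OUT={a@B0, c@B0, e@B3}
  B4:  IN={a@B0, c@B0, e@B3}  OUT={a@B0, c@B0, d@B4, e@B4, f@B4}
  B5:  IN={a@B0, c@B0, d@B4, e@B2, e@B4, f@B4}  OUT={a@B0, b@B5, c@B5, d@B4, e@B2, e@B4, f@B4}

Merge at B0 (entry node, so the boundary value {} is joined with the incoming edge(s)): IN[B0] = {} ⊔ OUT[B2] = {a@B0, c@B0, e@B2}
Applying B0's transfer function to that IN value gives OUT[B0] (row B0 above).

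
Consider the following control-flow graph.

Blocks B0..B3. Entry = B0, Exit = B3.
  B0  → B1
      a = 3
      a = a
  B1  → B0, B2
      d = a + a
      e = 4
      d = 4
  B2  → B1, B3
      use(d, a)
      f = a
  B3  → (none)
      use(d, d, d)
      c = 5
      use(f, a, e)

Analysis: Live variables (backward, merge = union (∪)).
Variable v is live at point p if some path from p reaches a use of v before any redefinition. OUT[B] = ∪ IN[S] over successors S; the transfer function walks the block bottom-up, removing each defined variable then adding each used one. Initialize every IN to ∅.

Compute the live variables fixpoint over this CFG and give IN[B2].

Converged values:
  B0:  IN={}  OUT={a}
  B1:  IN={a}  OUT={a, d, e}
  B2:  IN={a, d, e}  OUT={a, d, e, f}
  B3:  IN={a, d, e, f}  OUT={}

Merge at B2: OUT[B2] = IN[B1] ⊔ IN[B3] = {a, d, e, f}
Applying B2's transfer function to that OUT value gives IN[B2] (row B2 above).

Answer: {a, d, e}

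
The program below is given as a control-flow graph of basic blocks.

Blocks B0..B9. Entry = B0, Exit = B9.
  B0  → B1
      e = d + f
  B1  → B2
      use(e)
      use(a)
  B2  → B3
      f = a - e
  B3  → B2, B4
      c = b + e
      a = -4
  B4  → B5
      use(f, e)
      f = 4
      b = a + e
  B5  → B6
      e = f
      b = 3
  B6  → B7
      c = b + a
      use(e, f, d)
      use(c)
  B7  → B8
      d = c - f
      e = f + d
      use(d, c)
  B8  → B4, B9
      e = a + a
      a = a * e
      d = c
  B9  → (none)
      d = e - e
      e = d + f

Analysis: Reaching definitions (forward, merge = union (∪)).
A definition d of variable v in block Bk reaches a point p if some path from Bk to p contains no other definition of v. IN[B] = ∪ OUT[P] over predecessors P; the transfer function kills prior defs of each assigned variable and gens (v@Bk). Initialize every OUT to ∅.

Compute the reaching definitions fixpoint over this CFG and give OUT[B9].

Per-block solution:
  B0:  IN={}  OUT={e@B0}
  B1:  IN={e@B0}  OUT={e@B0}
  B2:  IN={a@B3, c@B3, e@B0, f@B2}  OUT={a@B3, c@B3, e@B0, f@B2}
  B3:  IN={a@B3, c@B3, e@B0, f@B2}  OUT={a@B3, c@B3, e@B0, f@B2}
  B4:  IN={a@B3, a@B8, b@B5, c@B3, c@B6, d@B8, e@B0, e@B8, f@B2, f@B4}  OUT={a@B3, a@B8, b@B4, c@B3, c@B6, d@B8, e@B0, e@B8, f@B4}
  B5:  IN={a@B3, a@B8, b@B4, c@B3, c@B6, d@B8, e@B0, e@B8, f@B4}  OUT={a@B3, a@B8, b@B5, c@B3, c@B6, d@B8, e@B5, f@B4}
  B6:  IN={a@B3, a@B8, b@B5, c@B3, c@B6, d@B8, e@B5, f@B4}  OUT={a@B3, a@B8, b@B5, c@B6, d@B8, e@B5, f@B4}
  B7:  IN={a@B3, a@B8, b@B5, c@B6, d@B8, e@B5, f@B4}  OUT={a@B3, a@B8, b@B5, c@B6, d@B7, e@B7, f@B4}
  B8:  IN={a@B3, a@B8, b@B5, c@B6, d@B7, e@B7, f@B4}  OUT={a@B8, b@B5, c@B6, d@B8, e@B8, f@B4}
  B9:  IN={a@B8, b@B5, c@B6, d@B8, e@B8, f@B4}  OUT={a@B8, b@B5, c@B6, d@B9, e@B9, f@B4}

Merge at B9: IN[B9] = OUT[B8] = {a@B8, b@B5, c@B6, d@B8, e@B8, f@B4}
Applying B9's transfer function to that IN value gives OUT[B9] (row B9 above).

Answer: {a@B8, b@B5, c@B6, d@B9, e@B9, f@B4}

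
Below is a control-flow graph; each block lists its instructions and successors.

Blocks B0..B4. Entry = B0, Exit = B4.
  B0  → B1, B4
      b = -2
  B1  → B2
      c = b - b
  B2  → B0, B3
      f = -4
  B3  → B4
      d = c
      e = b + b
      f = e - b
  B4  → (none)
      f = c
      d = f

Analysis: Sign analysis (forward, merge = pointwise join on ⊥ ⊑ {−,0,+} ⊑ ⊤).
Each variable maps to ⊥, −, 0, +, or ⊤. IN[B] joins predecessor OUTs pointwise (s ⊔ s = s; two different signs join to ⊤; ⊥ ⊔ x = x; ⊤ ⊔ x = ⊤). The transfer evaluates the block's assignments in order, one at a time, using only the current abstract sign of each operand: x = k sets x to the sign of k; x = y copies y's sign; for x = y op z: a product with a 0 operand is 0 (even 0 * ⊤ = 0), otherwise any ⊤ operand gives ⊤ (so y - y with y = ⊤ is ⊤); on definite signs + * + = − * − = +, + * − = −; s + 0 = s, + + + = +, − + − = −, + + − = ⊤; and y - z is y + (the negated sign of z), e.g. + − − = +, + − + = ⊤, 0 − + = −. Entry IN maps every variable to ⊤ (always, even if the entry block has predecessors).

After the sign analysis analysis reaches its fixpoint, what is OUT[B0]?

Converged values:
  B0: | IN=(all ⊤) | OUT={b:-; rest ⊤}
  B1: | IN={b:-; rest ⊤} | OUT={b:-; rest ⊤}
  B2: | IN={b:-; rest ⊤} | OUT={b:-, f:-; rest ⊤}
  B3: | IN={b:-, f:-; rest ⊤} | OUT={b:-, e:-; rest ⊤}
  B4: | IN={b:-; rest ⊤} | OUT={b:-; rest ⊤}

Merge at B0 (entry node, so the boundary value (all ⊤) is joined with the incoming edge(s)): IN[B0] = (all ⊤) ⊔ OUT[B2] = {a: ⊤, b: ⊤, c: ⊤, d: ⊤, e: ⊤, f: ⊤}
Applying B0's transfer function to that IN value gives OUT[B0] (row B0 above).

Answer: {a: ⊤, b: -, c: ⊤, d: ⊤, e: ⊤, f: ⊤}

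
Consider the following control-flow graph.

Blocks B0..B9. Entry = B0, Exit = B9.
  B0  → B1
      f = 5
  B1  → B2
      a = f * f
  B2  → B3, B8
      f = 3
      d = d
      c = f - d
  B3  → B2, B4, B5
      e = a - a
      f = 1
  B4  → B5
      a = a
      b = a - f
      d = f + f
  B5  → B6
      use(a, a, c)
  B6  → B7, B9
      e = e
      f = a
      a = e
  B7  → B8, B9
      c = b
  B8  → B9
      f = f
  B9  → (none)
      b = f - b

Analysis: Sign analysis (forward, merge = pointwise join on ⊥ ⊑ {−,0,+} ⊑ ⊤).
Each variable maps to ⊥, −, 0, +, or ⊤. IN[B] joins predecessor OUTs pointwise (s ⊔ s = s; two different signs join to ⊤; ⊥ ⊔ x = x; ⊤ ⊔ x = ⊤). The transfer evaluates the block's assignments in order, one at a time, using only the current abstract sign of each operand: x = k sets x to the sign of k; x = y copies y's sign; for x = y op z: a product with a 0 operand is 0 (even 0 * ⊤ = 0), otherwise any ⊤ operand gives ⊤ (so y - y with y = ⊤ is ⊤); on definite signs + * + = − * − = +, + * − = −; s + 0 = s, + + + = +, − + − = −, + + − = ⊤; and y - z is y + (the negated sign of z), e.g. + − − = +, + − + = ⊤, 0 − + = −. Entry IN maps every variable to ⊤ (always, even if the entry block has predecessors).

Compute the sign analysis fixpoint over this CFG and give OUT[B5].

Answer: {a: +, b: ⊤, c: ⊤, d: ⊤, e: ⊤, f: +}

Derivation:
Converged values:
  B0:  IN=(all ⊤)  OUT={f:+; rest ⊤}
  B1:  IN={f:+; rest ⊤}  OUT={a:+, f:+; rest ⊤}
  B2:  IN={a:+, f:+; rest ⊤}  OUT={a:+, f:+; rest ⊤}
  B3:  IN={a:+, f:+; rest ⊤}  OUT={a:+, f:+; rest ⊤}
  B4:  IN={a:+, f:+; rest ⊤}  OUT={a:+, d:+, f:+; rest ⊤}
  B5:  IN={a:+, f:+; rest ⊤}  OUT={a:+, f:+; rest ⊤}
  B6:  IN={a:+, f:+; rest ⊤}  OUT={f:+; rest ⊤}
  B7:  IN={f:+; rest ⊤}  OUT={f:+; rest ⊤}
  B8:  IN={f:+; rest ⊤}  OUT={f:+; rest ⊤}
  B9:  IN={f:+; rest ⊤}  OUT={f:+; rest ⊤}

Merge at B5: IN[B5] = OUT[B3] ⊔ OUT[B4] = {a: +, b: ⊤, c: ⊤, d: ⊤, e: ⊤, f: +}
Applying B5's transfer function to that IN value gives OUT[B5] (row B5 above).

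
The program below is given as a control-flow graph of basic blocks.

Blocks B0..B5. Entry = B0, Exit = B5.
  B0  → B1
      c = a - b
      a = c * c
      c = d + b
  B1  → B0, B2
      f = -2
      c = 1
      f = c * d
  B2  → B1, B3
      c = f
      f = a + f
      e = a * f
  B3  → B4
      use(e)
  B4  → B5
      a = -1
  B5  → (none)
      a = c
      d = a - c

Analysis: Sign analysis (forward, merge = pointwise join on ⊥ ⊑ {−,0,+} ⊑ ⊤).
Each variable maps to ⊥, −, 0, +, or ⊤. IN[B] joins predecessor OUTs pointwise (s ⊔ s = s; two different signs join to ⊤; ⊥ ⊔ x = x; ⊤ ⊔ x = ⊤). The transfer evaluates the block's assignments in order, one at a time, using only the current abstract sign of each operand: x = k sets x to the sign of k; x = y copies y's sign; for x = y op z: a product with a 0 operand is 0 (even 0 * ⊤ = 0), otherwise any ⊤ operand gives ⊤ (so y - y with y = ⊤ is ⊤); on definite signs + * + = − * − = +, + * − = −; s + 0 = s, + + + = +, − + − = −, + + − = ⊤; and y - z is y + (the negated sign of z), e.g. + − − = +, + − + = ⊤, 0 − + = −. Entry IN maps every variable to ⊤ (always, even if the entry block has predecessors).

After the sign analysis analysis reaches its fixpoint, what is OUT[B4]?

Answer: {a: -, b: ⊤, c: ⊤, d: ⊤, e: ⊤, f: ⊤}

Trace:
Fixpoint table:
  B0:  IN=(all ⊤)  OUT=(all ⊤)
  B1:  IN=(all ⊤)  OUT={c:+; rest ⊤}
  B2:  IN={c:+; rest ⊤}  OUT=(all ⊤)
  B3:  IN=(all ⊤)  OUT=(all ⊤)
  B4:  IN=(all ⊤)  OUT={a:-; rest ⊤}
  B5:  IN={a:-; rest ⊤}  OUT=(all ⊤)

Merge at B4: IN[B4] = OUT[B3] = {a: ⊤, b: ⊤, c: ⊤, d: ⊤, e: ⊤, f: ⊤}
Applying B4's transfer function to that IN value gives OUT[B4] (row B4 above).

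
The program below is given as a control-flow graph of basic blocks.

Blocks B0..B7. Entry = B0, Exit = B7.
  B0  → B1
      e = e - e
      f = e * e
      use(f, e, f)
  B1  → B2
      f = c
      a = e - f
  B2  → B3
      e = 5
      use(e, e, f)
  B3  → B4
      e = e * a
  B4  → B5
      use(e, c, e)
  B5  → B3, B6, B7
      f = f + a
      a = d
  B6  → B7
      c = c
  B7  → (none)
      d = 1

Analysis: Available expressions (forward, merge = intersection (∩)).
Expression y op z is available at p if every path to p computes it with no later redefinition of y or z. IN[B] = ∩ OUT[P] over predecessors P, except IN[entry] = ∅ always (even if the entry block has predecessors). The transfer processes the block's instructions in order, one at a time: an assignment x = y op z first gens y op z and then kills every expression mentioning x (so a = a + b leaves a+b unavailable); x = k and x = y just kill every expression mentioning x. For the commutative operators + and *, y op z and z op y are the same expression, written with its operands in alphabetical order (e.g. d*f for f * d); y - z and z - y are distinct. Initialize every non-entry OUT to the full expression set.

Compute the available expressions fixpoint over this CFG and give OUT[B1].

Fixpoint table:
  B0: | IN={} | OUT={e*e}
  B1: | IN={e*e} | OUT={e*e, e-f}
  B2: | IN={e*e, e-f} | OUT={}
  B3: | IN={} | OUT={}
  B4: | IN={} | OUT={}
  B5: | IN={} | OUT={}
  B6: | IN={} | OUT={}
  B7: | IN={} | OUT={}

Merge at B1: IN[B1] = OUT[B0] = {e*e}
Applying B1's transfer function to that IN value gives OUT[B1] (row B1 above).

Answer: {e*e, e-f}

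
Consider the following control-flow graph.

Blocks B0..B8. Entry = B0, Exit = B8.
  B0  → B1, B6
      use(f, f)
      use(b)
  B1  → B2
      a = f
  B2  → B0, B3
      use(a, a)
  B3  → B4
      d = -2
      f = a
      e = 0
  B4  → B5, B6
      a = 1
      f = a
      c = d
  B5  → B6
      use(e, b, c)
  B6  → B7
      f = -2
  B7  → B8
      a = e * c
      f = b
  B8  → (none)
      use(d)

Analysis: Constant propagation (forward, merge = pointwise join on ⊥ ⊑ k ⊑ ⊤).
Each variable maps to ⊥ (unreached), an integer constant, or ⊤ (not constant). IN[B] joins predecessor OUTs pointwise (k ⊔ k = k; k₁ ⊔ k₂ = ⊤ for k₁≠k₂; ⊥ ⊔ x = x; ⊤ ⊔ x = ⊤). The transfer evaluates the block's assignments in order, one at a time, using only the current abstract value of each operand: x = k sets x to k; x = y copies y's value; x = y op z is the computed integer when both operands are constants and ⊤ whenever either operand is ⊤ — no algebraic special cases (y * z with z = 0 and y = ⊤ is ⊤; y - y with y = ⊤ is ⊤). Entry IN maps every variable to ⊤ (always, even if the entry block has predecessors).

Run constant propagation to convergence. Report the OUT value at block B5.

Answer: {a: 1, b: ⊤, c: -2, d: -2, e: 0, f: 1}

Derivation:
Fixpoint table:
  B0:   IN=(all ⊤)   OUT=(all ⊤)
  B1:   IN=(all ⊤)   OUT=(all ⊤)
  B2:   IN=(all ⊤)   OUT=(all ⊤)
  B3:   IN=(all ⊤)   OUT={d:-2, e:0; rest ⊤}
  B4:   IN={d:-2, e:0; rest ⊤}   OUT={a:1, c:-2, d:-2, e:0, f:1; rest ⊤}
  B5:   IN={a:1, c:-2, d:-2, e:0, f:1; rest ⊤}   OUT={a:1, c:-2, d:-2, e:0, f:1; rest ⊤}
  B6:   IN=(all ⊤)   OUT={f:-2; rest ⊤}
  B7:   IN={f:-2; rest ⊤}   OUT=(all ⊤)
  B8:   IN=(all ⊤)   OUT=(all ⊤)

Merge at B5: IN[B5] = OUT[B4] = {a: 1, b: ⊤, c: -2, d: -2, e: 0, f: 1}
Applying B5's transfer function to that IN value gives OUT[B5] (row B5 above).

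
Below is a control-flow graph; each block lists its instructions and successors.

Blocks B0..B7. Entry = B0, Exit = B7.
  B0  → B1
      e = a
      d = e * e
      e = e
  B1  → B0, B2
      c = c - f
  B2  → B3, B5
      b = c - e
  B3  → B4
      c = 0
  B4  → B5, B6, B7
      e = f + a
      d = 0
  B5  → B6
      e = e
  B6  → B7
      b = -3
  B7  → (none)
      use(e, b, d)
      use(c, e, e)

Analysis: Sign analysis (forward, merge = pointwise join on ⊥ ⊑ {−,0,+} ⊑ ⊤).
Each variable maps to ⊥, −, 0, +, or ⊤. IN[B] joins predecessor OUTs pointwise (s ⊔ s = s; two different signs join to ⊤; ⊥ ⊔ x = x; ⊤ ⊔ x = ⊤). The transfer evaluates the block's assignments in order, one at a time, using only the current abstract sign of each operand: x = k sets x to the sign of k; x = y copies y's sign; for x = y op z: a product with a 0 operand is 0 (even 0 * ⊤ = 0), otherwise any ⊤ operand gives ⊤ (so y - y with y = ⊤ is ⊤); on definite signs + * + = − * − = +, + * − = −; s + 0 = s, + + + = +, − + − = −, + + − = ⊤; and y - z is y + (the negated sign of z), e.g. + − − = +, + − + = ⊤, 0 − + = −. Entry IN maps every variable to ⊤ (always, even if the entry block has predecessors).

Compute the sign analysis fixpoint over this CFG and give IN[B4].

Answer: {a: ⊤, b: ⊤, c: 0, d: ⊤, e: ⊤, f: ⊤}

Working:
Fixpoint table:
  B0:   IN=(all ⊤)   OUT=(all ⊤)
  B1:   IN=(all ⊤)   OUT=(all ⊤)
  B2:   IN=(all ⊤)   OUT=(all ⊤)
  B3:   IN=(all ⊤)   OUT={c:0; rest ⊤}
  B4:   IN={c:0; rest ⊤}   OUT={c:0, d:0; rest ⊤}
  B5:   IN=(all ⊤)   OUT=(all ⊤)
  B6:   IN=(all ⊤)   OUT={b:-; rest ⊤}
  B7:   IN=(all ⊤)   OUT=(all ⊤)

Merge at B4: IN[B4] = OUT[B3] = {a: ⊤, b: ⊤, c: 0, d: ⊤, e: ⊤, f: ⊤}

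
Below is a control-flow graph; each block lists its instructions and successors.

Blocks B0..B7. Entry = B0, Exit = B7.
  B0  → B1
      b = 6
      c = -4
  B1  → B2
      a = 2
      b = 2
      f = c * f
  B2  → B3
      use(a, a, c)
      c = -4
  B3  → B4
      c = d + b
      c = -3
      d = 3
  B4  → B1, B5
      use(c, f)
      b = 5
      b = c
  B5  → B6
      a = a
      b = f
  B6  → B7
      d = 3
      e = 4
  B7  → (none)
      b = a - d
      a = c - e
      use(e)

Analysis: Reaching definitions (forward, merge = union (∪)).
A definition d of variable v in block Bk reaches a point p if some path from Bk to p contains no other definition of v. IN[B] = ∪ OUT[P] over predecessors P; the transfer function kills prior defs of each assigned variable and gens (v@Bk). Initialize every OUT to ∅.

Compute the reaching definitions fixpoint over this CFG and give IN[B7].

Fixpoint table:
  B0:  IN={}  OUT={b@B0, c@B0}
  B1:  IN={a@B1, b@B0, b@B4, c@B0, c@B3, d@B3, f@B1}  OUT={a@B1, b@B1, c@B0, c@B3, d@B3, f@B1}
  B2:  IN={a@B1, b@B1, c@B0, c@B3, d@B3, f@B1}  OUT={a@B1, b@B1, c@B2, d@B3, f@B1}
  B3:  IN={a@B1, b@B1, c@B2, d@B3, f@B1}  OUT={a@B1, b@B1, c@B3, d@B3, f@B1}
  B4:  IN={a@B1, b@B1, c@B3, d@B3, f@B1}  OUT={a@B1, b@B4, c@B3, d@B3, f@B1}
  B5:  IN={a@B1, b@B4, c@B3, d@B3, f@B1}  OUT={a@B5, b@B5, c@B3, d@B3, f@B1}
  B6:  IN={a@B5, b@B5, c@B3, d@B3, f@B1}  OUT={a@B5, b@B5, c@B3, d@B6, e@B6, f@B1}
  B7:  IN={a@B5, b@B5, c@B3, d@B6, e@B6, f@B1}  OUT={a@B7, b@B7, c@B3, d@B6, e@B6, f@B1}

Merge at B7: IN[B7] = OUT[B6] = {a@B5, b@B5, c@B3, d@B6, e@B6, f@B1}

Answer: {a@B5, b@B5, c@B3, d@B6, e@B6, f@B1}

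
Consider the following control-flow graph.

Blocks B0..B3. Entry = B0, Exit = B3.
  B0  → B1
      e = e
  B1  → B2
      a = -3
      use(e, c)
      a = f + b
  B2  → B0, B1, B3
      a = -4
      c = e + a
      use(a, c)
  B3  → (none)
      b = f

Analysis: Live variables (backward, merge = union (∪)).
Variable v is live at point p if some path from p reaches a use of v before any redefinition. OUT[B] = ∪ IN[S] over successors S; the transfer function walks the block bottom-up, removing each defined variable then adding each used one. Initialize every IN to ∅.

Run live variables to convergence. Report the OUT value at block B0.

Converged values:
  B0:  IN={b, c, e, f}  OUT={b, c, e, f}
  B1:  IN={b, c, e, f}  OUT={b, e, f}
  B2:  IN={b, e, f}  OUT={b, c, e, f}
  B3:  IN={f}  OUT={}

Merge at B0: OUT[B0] = IN[B1] = {b, c, e, f}

Answer: {b, c, e, f}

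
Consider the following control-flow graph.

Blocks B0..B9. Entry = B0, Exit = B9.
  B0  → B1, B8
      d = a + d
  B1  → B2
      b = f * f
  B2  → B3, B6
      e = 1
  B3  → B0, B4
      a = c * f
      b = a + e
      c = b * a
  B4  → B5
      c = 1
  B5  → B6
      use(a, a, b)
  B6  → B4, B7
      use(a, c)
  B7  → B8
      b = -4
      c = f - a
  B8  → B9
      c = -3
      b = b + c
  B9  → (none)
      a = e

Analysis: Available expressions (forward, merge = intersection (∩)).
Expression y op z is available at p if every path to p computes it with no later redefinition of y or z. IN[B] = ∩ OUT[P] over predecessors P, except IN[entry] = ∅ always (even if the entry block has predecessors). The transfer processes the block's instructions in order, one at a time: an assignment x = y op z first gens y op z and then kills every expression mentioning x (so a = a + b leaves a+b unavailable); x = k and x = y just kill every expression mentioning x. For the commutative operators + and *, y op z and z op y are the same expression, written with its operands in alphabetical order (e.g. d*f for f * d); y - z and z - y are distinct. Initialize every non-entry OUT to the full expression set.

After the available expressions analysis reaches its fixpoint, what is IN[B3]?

Converged values:
  B0: | IN={} | OUT={}
  B1: | IN={} | OUT={f*f}
  B2: | IN={f*f} | OUT={f*f}
  B3: | IN={f*f} | OUT={a*b, a+e, f*f}
  B4: | IN={f*f} | OUT={f*f}
  B5: | IN={f*f} | OUT={f*f}
  B6: | IN={f*f} | OUT={f*f}
  B7: | IN={f*f} | OUT={f*f, f-a}
  B8: | IN={} | OUT={}
  B9: | IN={} | OUT={}

Merge at B3: IN[B3] = OUT[B2] = {f*f}

Answer: {f*f}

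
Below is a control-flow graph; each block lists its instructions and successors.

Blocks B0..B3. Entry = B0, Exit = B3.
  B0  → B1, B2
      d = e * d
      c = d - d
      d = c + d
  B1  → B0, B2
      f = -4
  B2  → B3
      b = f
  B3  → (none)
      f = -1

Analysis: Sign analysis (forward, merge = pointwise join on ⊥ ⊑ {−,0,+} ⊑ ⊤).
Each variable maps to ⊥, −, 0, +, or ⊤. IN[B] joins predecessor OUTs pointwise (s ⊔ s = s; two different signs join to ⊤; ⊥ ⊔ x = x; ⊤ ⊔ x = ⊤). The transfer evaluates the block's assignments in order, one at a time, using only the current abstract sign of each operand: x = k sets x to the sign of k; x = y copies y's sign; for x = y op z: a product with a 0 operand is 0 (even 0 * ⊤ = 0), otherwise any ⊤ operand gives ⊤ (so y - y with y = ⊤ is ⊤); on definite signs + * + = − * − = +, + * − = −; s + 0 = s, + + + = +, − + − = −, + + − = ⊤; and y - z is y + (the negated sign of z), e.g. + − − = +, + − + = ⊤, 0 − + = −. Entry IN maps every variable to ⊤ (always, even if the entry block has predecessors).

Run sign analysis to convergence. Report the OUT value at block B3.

Per-block solution:
  B0:   IN=(all ⊤)   OUT=(all ⊤)
  B1:   IN=(all ⊤)   OUT={f:-; rest ⊤}
  B2:   IN=(all ⊤)   OUT=(all ⊤)
  B3:   IN=(all ⊤)   OUT={f:-; rest ⊤}

Merge at B3: IN[B3] = OUT[B2] = {a: ⊤, b: ⊤, c: ⊤, d: ⊤, e: ⊤, f: ⊤}
Applying B3's transfer function to that IN value gives OUT[B3] (row B3 above).

Answer: {a: ⊤, b: ⊤, c: ⊤, d: ⊤, e: ⊤, f: -}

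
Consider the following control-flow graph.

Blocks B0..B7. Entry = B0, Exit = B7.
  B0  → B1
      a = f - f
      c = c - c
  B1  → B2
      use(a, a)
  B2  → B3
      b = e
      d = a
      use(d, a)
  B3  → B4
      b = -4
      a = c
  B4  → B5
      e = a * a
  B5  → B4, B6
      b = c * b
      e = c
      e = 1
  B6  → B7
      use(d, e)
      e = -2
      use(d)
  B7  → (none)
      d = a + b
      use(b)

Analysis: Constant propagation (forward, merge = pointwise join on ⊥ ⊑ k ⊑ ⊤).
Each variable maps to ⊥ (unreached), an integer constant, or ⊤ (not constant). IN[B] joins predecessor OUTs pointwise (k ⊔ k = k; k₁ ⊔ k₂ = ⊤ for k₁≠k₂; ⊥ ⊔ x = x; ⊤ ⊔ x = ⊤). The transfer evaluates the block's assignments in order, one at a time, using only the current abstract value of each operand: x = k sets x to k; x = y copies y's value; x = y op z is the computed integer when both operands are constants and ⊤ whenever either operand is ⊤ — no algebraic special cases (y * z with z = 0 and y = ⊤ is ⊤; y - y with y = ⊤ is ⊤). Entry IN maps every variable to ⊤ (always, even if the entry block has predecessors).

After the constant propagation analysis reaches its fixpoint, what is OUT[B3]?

Answer: {a: ⊤, b: -4, c: ⊤, d: ⊤, e: ⊤, f: ⊤}

Derivation:
Converged values:
  B0: | IN=(all ⊤) | OUT=(all ⊤)
  B1: | IN=(all ⊤) | OUT=(all ⊤)
  B2: | IN=(all ⊤) | OUT=(all ⊤)
  B3: | IN=(all ⊤) | OUT={b:-4; rest ⊤}
  B4: | IN=(all ⊤) | OUT=(all ⊤)
  B5: | IN=(all ⊤) | OUT={e:1; rest ⊤}
  B6: | IN={e:1; rest ⊤} | OUT={e:-2; rest ⊤}
  B7: | IN={e:-2; rest ⊤} | OUT={e:-2; rest ⊤}

Merge at B3: IN[B3] = OUT[B2] = {a: ⊤, b: ⊤, c: ⊤, d: ⊤, e: ⊤, f: ⊤}
Applying B3's transfer function to that IN value gives OUT[B3] (row B3 above).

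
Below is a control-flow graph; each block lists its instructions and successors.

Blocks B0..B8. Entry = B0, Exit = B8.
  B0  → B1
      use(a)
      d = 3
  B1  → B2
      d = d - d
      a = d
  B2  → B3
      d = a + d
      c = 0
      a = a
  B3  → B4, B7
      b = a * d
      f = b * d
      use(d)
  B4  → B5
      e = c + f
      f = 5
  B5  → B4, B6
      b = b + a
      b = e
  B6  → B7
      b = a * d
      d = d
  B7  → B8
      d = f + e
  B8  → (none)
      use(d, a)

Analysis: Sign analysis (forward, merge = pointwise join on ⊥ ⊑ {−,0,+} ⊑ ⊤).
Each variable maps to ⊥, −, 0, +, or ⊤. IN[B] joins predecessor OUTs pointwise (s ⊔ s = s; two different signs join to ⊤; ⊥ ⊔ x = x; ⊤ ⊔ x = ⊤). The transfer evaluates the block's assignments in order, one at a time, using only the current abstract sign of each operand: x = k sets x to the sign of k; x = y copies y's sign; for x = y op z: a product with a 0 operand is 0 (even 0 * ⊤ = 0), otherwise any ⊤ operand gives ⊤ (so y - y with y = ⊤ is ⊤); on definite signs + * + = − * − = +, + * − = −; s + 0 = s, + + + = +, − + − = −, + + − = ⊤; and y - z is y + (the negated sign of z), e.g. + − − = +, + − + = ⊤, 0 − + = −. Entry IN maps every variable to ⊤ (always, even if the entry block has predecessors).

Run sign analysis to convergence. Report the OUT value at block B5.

Converged values:
  B0: | IN=(all ⊤) | OUT={d:+; rest ⊤}
  B1: | IN={d:+; rest ⊤} | OUT=(all ⊤)
  B2: | IN=(all ⊤) | OUT={c:0; rest ⊤}
  B3: | IN={c:0; rest ⊤} | OUT={c:0; rest ⊤}
  B4: | IN={c:0; rest ⊤} | OUT={c:0, f:+; rest ⊤}
  B5: | IN={c:0, f:+; rest ⊤} | OUT={c:0, f:+; rest ⊤}
  B6: | IN={c:0, f:+; rest ⊤} | OUT={c:0, f:+; rest ⊤}
  B7: | IN={c:0; rest ⊤} | OUT={c:0; rest ⊤}
  B8: | IN={c:0; rest ⊤} | OUT={c:0; rest ⊤}

Merge at B5: IN[B5] = OUT[B4] = {a: ⊤, b: ⊤, c: 0, d: ⊤, e: ⊤, f: +}
Applying B5's transfer function to that IN value gives OUT[B5] (row B5 above).

Answer: {a: ⊤, b: ⊤, c: 0, d: ⊤, e: ⊤, f: +}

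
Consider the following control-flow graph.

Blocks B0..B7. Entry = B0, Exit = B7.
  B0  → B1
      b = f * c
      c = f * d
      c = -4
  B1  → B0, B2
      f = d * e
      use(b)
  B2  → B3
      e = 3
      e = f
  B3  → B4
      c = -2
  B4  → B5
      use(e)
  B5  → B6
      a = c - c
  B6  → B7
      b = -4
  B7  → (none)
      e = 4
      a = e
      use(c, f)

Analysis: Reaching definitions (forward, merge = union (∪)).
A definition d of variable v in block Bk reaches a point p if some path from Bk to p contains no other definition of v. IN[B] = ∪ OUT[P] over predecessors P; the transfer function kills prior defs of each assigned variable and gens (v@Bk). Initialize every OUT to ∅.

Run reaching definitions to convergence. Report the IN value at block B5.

Converged values:
  B0:   IN={b@B0, c@B0, f@B1}   OUT={b@B0, c@B0, f@B1}
  B1:   IN={b@B0, c@B0, f@B1}   OUT={b@B0, c@B0, f@B1}
  B2:   IN={b@B0, c@B0, f@B1}   OUT={b@B0, c@B0, e@B2, f@B1}
  B3:   IN={b@B0, c@B0, e@B2, f@B1}   OUT={b@B0, c@B3, e@B2, f@B1}
  B4:   IN={b@B0, c@B3, e@B2, f@B1}   OUT={b@B0, c@B3, e@B2, f@B1}
  B5:   IN={b@B0, c@B3, e@B2, f@B1}   OUT={a@B5, b@B0, c@B3, e@B2, f@B1}
  B6:   IN={a@B5, b@B0, c@B3, e@B2, f@B1}   OUT={a@B5, b@B6, c@B3, e@B2, f@B1}
  B7:   IN={a@B5, b@B6, c@B3, e@B2, f@B1}   OUT={a@B7, b@B6, c@B3, e@B7, f@B1}

Merge at B5: IN[B5] = OUT[B4] = {b@B0, c@B3, e@B2, f@B1}

Answer: {b@B0, c@B3, e@B2, f@B1}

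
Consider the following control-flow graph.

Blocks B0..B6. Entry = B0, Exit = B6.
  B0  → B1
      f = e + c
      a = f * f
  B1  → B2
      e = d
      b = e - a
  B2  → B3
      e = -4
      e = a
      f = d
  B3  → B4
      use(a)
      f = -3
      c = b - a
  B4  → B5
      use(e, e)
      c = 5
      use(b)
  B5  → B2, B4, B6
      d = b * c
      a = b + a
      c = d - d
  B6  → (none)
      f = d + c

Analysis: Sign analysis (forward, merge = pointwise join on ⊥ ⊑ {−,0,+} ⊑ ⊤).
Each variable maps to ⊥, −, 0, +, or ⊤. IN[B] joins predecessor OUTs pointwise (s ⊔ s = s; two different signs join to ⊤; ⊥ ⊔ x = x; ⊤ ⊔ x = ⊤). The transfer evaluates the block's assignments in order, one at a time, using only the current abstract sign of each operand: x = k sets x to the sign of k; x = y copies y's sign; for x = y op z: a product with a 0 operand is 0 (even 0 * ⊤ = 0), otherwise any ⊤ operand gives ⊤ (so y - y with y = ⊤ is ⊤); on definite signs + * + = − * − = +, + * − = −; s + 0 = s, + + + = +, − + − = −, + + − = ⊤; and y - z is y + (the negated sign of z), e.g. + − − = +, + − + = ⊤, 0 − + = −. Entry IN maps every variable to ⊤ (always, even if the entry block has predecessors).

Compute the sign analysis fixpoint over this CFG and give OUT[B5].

Answer: {a: ⊤, b: ⊤, c: ⊤, d: ⊤, e: ⊤, f: -}

Working:
Per-block solution:
  B0:  IN=(all ⊤)  OUT=(all ⊤)
  B1:  IN=(all ⊤)  OUT=(all ⊤)
  B2:  IN=(all ⊤)  OUT=(all ⊤)
  B3:  IN=(all ⊤)  OUT={f:-; rest ⊤}
  B4:  IN={f:-; rest ⊤}  OUT={c:+, f:-; rest ⊤}
  B5:  IN={c:+, f:-; rest ⊤}  OUT={f:-; rest ⊤}
  B6:  IN={f:-; rest ⊤}  OUT=(all ⊤)

Merge at B5: IN[B5] = OUT[B4] = {a: ⊤, b: ⊤, c: +, d: ⊤, e: ⊤, f: -}
Applying B5's transfer function to that IN value gives OUT[B5] (row B5 above).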